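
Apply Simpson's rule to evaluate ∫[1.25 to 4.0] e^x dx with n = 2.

f(x) = e^x
a = 1.25, b = 4.0, n = 2
h = (b - a)/n = 1.375000

Simpson's rule: (h/3)[f(x₀) + 4f(x₁) + 2f(x₂) + ... + f(xₙ)]

x_0 = 1.2500, f(x_0) = 3.490343, coefficient = 1
x_1 = 2.6250, f(x_1) = 13.804574, coefficient = 4
x_2 = 4.0000, f(x_2) = 54.598150, coefficient = 1

I ≈ (1.375000/3) × 113.306790 = 51.932279
Exact value: 51.107807
Error: 0.824472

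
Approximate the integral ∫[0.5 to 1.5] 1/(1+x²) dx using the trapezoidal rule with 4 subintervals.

f(x) = 1/(1+x²)
a = 0.5, b = 1.5, n = 4
h = (b - a)/n = 0.250000

Trapezoidal rule: (h/2)[f(x₀) + 2f(x₁) + 2f(x₂) + ... + f(xₙ)]

x_0 = 0.5000, f(x_0) = 0.800000, coefficient = 1
x_1 = 0.7500, f(x_1) = 0.640000, coefficient = 2
x_2 = 1.0000, f(x_2) = 0.500000, coefficient = 2
x_3 = 1.2500, f(x_3) = 0.390244, coefficient = 2
x_4 = 1.5000, f(x_4) = 0.307692, coefficient = 1

I ≈ (0.250000/2) × 4.168180 = 0.521023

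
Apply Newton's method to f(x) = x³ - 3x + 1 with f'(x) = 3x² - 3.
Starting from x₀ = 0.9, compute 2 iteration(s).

f(x) = x³ - 3x + 1
f'(x) = 3x² - 3
x₀ = 0.9

Newton-Raphson formula: x_{n+1} = x_n - f(x_n)/f'(x_n)

Iteration 1:
  f(0.900000) = -0.971000
  f'(0.900000) = -0.570000
  x_1 = 0.900000 - (-0.971000)/(-0.570000) = -0.803509
Iteration 2:
  f(-0.803509) = 2.891760
  f'(-0.803509) = -1.063121
  x_2 = -0.803509 - 2.891760/(-1.063121) = 1.916558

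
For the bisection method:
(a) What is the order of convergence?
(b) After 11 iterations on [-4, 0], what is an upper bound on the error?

(a) Bisection has linear (order 1) convergence; the error is halved each step.

(b) Error bound = (b-a)/2^n = (0 - (-4))/2^{11}
    = 4/2^{11}

(a) 1 (linear); (b) error ≤ 1.95e-03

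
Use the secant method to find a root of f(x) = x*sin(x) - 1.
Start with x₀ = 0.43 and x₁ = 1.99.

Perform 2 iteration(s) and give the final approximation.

f(x) = x*sin(x) - 1
x₀ = 0.43, x₁ = 1.99

Secant formula: x_{n+1} = x_n - f(x_n)(x_n - x_{n-1})/(f(x_n) - f(x_{n-1}))

Iteration 1:
  f(0.430000) = -0.820746
  f(1.990000) = 0.817693
  x_2 = 1.990000 - 0.817693×(1.990000 - 0.430000)/(0.817693 - (-0.820746))
       = 1.211453
Iteration 2:
  f(1.990000) = 0.817693
  f(1.211453) = 0.134076
  x_3 = 1.211453 - 0.134076×(1.211453 - 1.990000)/(0.134076 - 0.817693)
       = 1.058760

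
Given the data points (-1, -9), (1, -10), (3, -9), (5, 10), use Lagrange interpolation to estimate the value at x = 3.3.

Lagrange interpolation formula:
P(x) = Σ yᵢ × Lᵢ(x)
where Lᵢ(x) = Π_{j≠i} (x - xⱼ)/(xᵢ - xⱼ)

L_0(3.3) = (3.3 - 1)/(-1 - 1) × (3.3 - 3)/(-1 - 3) × (3.3 - 5)/(-1 - 5) = 0.024437
L_1(3.3) = (3.3 - (-1))/(1 - (-1)) × (3.3 - 3)/(1 - 3) × (3.3 - 5)/(1 - 5) = -0.137062
L_2(3.3) = (3.3 - (-1))/(3 - (-1)) × (3.3 - 1)/(3 - 1) × (3.3 - 5)/(3 - 5) = 1.050812
L_3(3.3) = (3.3 - (-1))/(5 - (-1)) × (3.3 - 1)/(5 - 1) × (3.3 - 3)/(5 - 3) = 0.061812

P(3.3) = (-9)×L_0(3.3) + (-10)×L_1(3.3) + (-9)×L_2(3.3) + 10×L_3(3.3)
P(3.3) = -7.688500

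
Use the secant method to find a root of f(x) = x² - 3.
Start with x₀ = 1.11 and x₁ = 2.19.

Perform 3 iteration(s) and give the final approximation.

f(x) = x² - 3
x₀ = 1.11, x₁ = 2.19

Secant formula: x_{n+1} = x_n - f(x_n)(x_n - x_{n-1})/(f(x_n) - f(x_{n-1}))

Iteration 1:
  f(1.110000) = -1.767900
  f(2.190000) = 1.796100
  x_2 = 2.190000 - 1.796100×(2.190000 - 1.110000)/(1.796100 - (-1.767900))
       = 1.645727
Iteration 2:
  f(2.190000) = 1.796100
  f(1.645727) = -0.291582
  x_3 = 1.645727 - (-0.291582)×(1.645727 - 2.190000)/(-0.291582 - 1.796100)
       = 1.721745
Iteration 3:
  f(1.645727) = -0.291582
  f(1.721745) = -0.035596
  x_4 = 1.721745 - (-0.035596)×(1.721745 - 1.645727)/(-0.035596 - (-0.291582))
       = 1.732315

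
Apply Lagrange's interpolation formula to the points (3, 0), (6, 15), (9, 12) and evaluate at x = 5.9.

Lagrange interpolation formula:
P(x) = Σ yᵢ × Lᵢ(x)
where Lᵢ(x) = Π_{j≠i} (x - xⱼ)/(xᵢ - xⱼ)

L_0(5.9) = (5.9 - 6)/(3 - 6) × (5.9 - 9)/(3 - 9) = 0.017222
L_1(5.9) = (5.9 - 3)/(6 - 3) × (5.9 - 9)/(6 - 9) = 0.998889
L_2(5.9) = (5.9 - 3)/(9 - 3) × (5.9 - 6)/(9 - 6) = -0.016111

P(5.9) = 0×L_0(5.9) + 15×L_1(5.9) + 12×L_2(5.9)
P(5.9) = 14.790000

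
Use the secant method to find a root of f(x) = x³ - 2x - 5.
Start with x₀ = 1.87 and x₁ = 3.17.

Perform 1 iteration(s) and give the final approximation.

f(x) = x³ - 2x - 5
x₀ = 1.87, x₁ = 3.17

Secant formula: x_{n+1} = x_n - f(x_n)(x_n - x_{n-1})/(f(x_n) - f(x_{n-1}))

Iteration 1:
  f(1.870000) = -2.200797
  f(3.170000) = 20.515013
  x_2 = 3.170000 - 20.515013×(3.170000 - 1.870000)/(20.515013 - (-2.200797))
       = 1.995949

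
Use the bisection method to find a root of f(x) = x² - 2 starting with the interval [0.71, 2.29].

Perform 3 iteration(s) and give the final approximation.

f(x) = x² - 2
Initial interval: [0.71, 2.29]

Iteration 1:
  c_1 = (0.710000 + 2.290000)/2 = 1.500000
  f(c_1) = f(1.500000) = 0.250000
  f(a) × f(c) < 0, new interval: [0.710000, 1.500000]
Iteration 2:
  c_2 = (0.710000 + 1.500000)/2 = 1.105000
  f(c_2) = f(1.105000) = -0.778975
  f(a) × f(c) ≥ 0, new interval: [1.105000, 1.500000]
Iteration 3:
  c_3 = (1.105000 + 1.500000)/2 = 1.302500
  f(c_3) = f(1.302500) = -0.303494
  f(a) × f(c) ≥ 0, new interval: [1.302500, 1.500000]

After 3 iteration(s), the approximation is c_3 = 1.302500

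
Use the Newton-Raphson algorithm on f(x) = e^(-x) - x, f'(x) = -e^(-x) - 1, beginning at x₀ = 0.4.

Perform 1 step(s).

f(x) = e^(-x) - x
f'(x) = -e^(-x) - 1
x₀ = 0.4

Newton-Raphson formula: x_{n+1} = x_n - f(x_n)/f'(x_n)

Iteration 1:
  f(0.400000) = 0.270320
  f'(0.400000) = -1.670320
  x_1 = 0.400000 - 0.270320/(-1.670320) = 0.561837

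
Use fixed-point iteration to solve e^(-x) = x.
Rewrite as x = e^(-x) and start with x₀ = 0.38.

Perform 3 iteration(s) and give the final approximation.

Equation: e^(-x) = x
Fixed-point form: x = e^(-x)
x₀ = 0.38

x_1 = g(0.380000) = 0.683861
x_2 = g(0.683861) = 0.504665
x_3 = g(0.504665) = 0.603708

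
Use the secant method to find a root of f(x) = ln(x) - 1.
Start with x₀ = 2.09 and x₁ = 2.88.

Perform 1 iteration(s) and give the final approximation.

f(x) = ln(x) - 1
x₀ = 2.09, x₁ = 2.88

Secant formula: x_{n+1} = x_n - f(x_n)(x_n - x_{n-1})/(f(x_n) - f(x_{n-1}))

Iteration 1:
  f(2.090000) = -0.262836
  f(2.880000) = 0.057790
  x_2 = 2.880000 - 0.057790×(2.880000 - 2.090000)/(0.057790 - (-0.262836))
       = 2.737609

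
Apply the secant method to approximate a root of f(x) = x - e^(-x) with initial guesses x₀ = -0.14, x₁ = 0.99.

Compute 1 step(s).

f(x) = x - e^(-x)
x₀ = -0.14, x₁ = 0.99

Secant formula: x_{n+1} = x_n - f(x_n)(x_n - x_{n-1})/(f(x_n) - f(x_{n-1}))

Iteration 1:
  f(-0.140000) = -1.290274
  f(0.990000) = 0.618423
  x_2 = 0.990000 - 0.618423×(0.990000 - (-0.140000))/(0.618423 - (-1.290274))
       = 0.623877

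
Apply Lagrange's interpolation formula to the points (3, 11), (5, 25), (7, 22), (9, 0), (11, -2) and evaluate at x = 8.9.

Lagrange interpolation formula:
P(x) = Σ yᵢ × Lᵢ(x)
where Lᵢ(x) = Π_{j≠i} (x - xⱼ)/(xᵢ - xⱼ)

L_0(8.9) = (8.9 - 5)/(3 - 5) × (8.9 - 7)/(3 - 7) × (8.9 - 9)/(3 - 9) × (8.9 - 11)/(3 - 11) = 0.004052
L_1(8.9) = (8.9 - 3)/(5 - 3) × (8.9 - 7)/(5 - 7) × (8.9 - 9)/(5 - 9) × (8.9 - 11)/(5 - 11) = -0.024522
L_2(8.9) = (8.9 - 3)/(7 - 3) × (8.9 - 5)/(7 - 5) × (8.9 - 9)/(7 - 9) × (8.9 - 11)/(7 - 11) = 0.075502
L_3(8.9) = (8.9 - 3)/(9 - 3) × (8.9 - 5)/(9 - 5) × (8.9 - 7)/(9 - 7) × (8.9 - 11)/(9 - 11) = 0.956353
L_4(8.9) = (8.9 - 3)/(11 - 3) × (8.9 - 5)/(11 - 5) × (8.9 - 7)/(11 - 7) × (8.9 - 9)/(11 - 9) = -0.011385

P(8.9) = 11×L_0(8.9) + 25×L_1(8.9) + 22×L_2(8.9) + 0×L_3(8.9) + (-2)×L_4(8.9)
P(8.9) = 1.115334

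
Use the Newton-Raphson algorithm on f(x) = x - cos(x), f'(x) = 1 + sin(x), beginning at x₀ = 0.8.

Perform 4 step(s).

f(x) = x - cos(x)
f'(x) = 1 + sin(x)
x₀ = 0.8

Newton-Raphson formula: x_{n+1} = x_n - f(x_n)/f'(x_n)

Iteration 1:
  f(0.800000) = 0.103293
  f'(0.800000) = 1.717356
  x_1 = 0.800000 - 0.103293/1.717356 = 0.739853
Iteration 2:
  f(0.739853) = 0.001286
  f'(0.739853) = 1.674180
  x_2 = 0.739853 - 0.001286/1.674180 = 0.739085
Iteration 3:
  f(0.739085) = 0.000000
  f'(0.739085) = 1.673612
  x_3 = 0.739085 - 0.000000/1.673612 = 0.739085
Iteration 4:
  f(0.739085) = 0.000000
  f'(0.739085) = 1.673612
  x_4 = 0.739085 - 0.000000/1.673612 = 0.739085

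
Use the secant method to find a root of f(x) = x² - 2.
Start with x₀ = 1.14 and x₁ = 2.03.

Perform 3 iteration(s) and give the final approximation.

f(x) = x² - 2
x₀ = 1.14, x₁ = 2.03

Secant formula: x_{n+1} = x_n - f(x_n)(x_n - x_{n-1})/(f(x_n) - f(x_{n-1}))

Iteration 1:
  f(1.140000) = -0.700400
  f(2.030000) = 2.120900
  x_2 = 2.030000 - 2.120900×(2.030000 - 1.140000)/(2.120900 - (-0.700400))
       = 1.360946
Iteration 2:
  f(2.030000) = 2.120900
  f(1.360946) = -0.147825
  x_3 = 1.360946 - (-0.147825)×(1.360946 - 2.030000)/(-0.147825 - 2.120900)
       = 1.404540
Iteration 3:
  f(1.360946) = -0.147825
  f(1.404540) = -0.027266
  x_4 = 1.404540 - (-0.027266)×(1.404540 - 1.360946)/(-0.027266 - (-0.147825))
       = 1.414400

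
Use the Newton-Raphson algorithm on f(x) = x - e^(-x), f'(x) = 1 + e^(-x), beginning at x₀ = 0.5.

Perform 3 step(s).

f(x) = x - e^(-x)
f'(x) = 1 + e^(-x)
x₀ = 0.5

Newton-Raphson formula: x_{n+1} = x_n - f(x_n)/f'(x_n)

Iteration 1:
  f(0.500000) = -0.106531
  f'(0.500000) = 1.606531
  x_1 = 0.500000 - (-0.106531)/1.606531 = 0.566311
Iteration 2:
  f(0.566311) = -0.001305
  f'(0.566311) = 1.567616
  x_2 = 0.566311 - (-0.001305)/1.567616 = 0.567143
Iteration 3:
  f(0.567143) = 0.000000
  f'(0.567143) = 1.567143
  x_3 = 0.567143 - 0.000000/1.567143 = 0.567143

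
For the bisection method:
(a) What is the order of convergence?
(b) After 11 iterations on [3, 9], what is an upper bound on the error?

(a) Bisection has linear (order 1) convergence; the error is halved each step.

(b) Error bound = (b-a)/2^n = (9 - 3)/2^{11}
    = 6/2^{11}

(a) 1 (linear); (b) error ≤ 2.93e-03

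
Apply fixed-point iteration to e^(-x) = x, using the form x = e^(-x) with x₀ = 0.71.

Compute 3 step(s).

Equation: e^(-x) = x
Fixed-point form: x = e^(-x)
x₀ = 0.71

x_1 = g(0.710000) = 0.491644
x_2 = g(0.491644) = 0.611620
x_3 = g(0.611620) = 0.542471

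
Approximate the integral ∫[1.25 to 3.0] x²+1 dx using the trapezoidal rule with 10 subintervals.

f(x) = x²+1
a = 1.25, b = 3.0, n = 10
h = (b - a)/n = 0.175000

Trapezoidal rule: (h/2)[f(x₀) + 2f(x₁) + 2f(x₂) + ... + f(xₙ)]

x_0 = 1.2500, f(x_0) = 2.562500, coefficient = 1
x_1 = 1.4250, f(x_1) = 3.030625, coefficient = 2
x_2 = 1.6000, f(x_2) = 3.560000, coefficient = 2
x_3 = 1.7750, f(x_3) = 4.150625, coefficient = 2
x_4 = 1.9500, f(x_4) = 4.802500, coefficient = 2
x_5 = 2.1250, f(x_5) = 5.515625, coefficient = 2
x_6 = 2.3000, f(x_6) = 6.290000, coefficient = 2
x_7 = 2.4750, f(x_7) = 7.125625, coefficient = 2
x_8 = 2.6500, f(x_8) = 8.022500, coefficient = 2
x_9 = 2.8250, f(x_9) = 8.980625, coefficient = 2
x_10 = 3.0000, f(x_10) = 10.000000, coefficient = 1

I ≈ (0.175000/2) × 115.518750 = 10.107891
Exact value: 10.098958
Error: 0.008932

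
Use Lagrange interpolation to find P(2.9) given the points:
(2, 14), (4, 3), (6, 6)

Lagrange interpolation formula:
P(x) = Σ yᵢ × Lᵢ(x)
where Lᵢ(x) = Π_{j≠i} (x - xⱼ)/(xᵢ - xⱼ)

L_0(2.9) = (2.9 - 4)/(2 - 4) × (2.9 - 6)/(2 - 6) = 0.426250
L_1(2.9) = (2.9 - 2)/(4 - 2) × (2.9 - 6)/(4 - 6) = 0.697500
L_2(2.9) = (2.9 - 2)/(6 - 2) × (2.9 - 4)/(6 - 4) = -0.123750

P(2.9) = 14×L_0(2.9) + 3×L_1(2.9) + 6×L_2(2.9)
P(2.9) = 7.317500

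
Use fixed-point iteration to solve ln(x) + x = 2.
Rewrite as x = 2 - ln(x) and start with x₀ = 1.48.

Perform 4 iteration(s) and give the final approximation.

Equation: ln(x) + x = 2
Fixed-point form: x = 2 - ln(x)
x₀ = 1.48

x_1 = g(1.480000) = 1.607958
x_2 = g(1.607958) = 1.525035
x_3 = g(1.525035) = 1.577983
x_4 = g(1.577983) = 1.543853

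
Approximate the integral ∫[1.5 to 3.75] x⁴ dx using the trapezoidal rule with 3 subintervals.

f(x) = x⁴
a = 1.5, b = 3.75, n = 3
h = (b - a)/n = 0.750000

Trapezoidal rule: (h/2)[f(x₀) + 2f(x₁) + 2f(x₂) + ... + f(xₙ)]

x_0 = 1.5000, f(x_0) = 5.062500, coefficient = 1
x_1 = 2.2500, f(x_1) = 25.628906, coefficient = 2
x_2 = 3.0000, f(x_2) = 81.000000, coefficient = 2
x_3 = 3.7500, f(x_3) = 197.753906, coefficient = 1

I ≈ (0.750000/2) × 416.074219 = 156.027832
Exact value: 146.796680
Error: 9.231152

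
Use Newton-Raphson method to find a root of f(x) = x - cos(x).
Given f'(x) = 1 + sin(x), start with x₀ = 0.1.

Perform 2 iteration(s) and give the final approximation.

f(x) = x - cos(x)
f'(x) = 1 + sin(x)
x₀ = 0.1

Newton-Raphson formula: x_{n+1} = x_n - f(x_n)/f'(x_n)

Iteration 1:
  f(0.100000) = -0.895004
  f'(0.100000) = 1.099833
  x_1 = 0.100000 - (-0.895004)/1.099833 = 0.913763
Iteration 2:
  f(0.913763) = 0.302993
  f'(0.913763) = 1.791808
  x_2 = 0.913763 - 0.302993/1.791808 = 0.744664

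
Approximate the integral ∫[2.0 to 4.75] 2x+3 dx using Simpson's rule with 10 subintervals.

f(x) = 2x+3
a = 2.0, b = 4.75, n = 10
h = (b - a)/n = 0.275000

Simpson's rule: (h/3)[f(x₀) + 4f(x₁) + 2f(x₂) + ... + f(xₙ)]

x_0 = 2.0000, f(x_0) = 7.000000, coefficient = 1
x_1 = 2.2750, f(x_1) = 7.550000, coefficient = 4
x_2 = 2.5500, f(x_2) = 8.100000, coefficient = 2
x_3 = 2.8250, f(x_3) = 8.650000, coefficient = 4
x_4 = 3.1000, f(x_4) = 9.200000, coefficient = 2
x_5 = 3.3750, f(x_5) = 9.750000, coefficient = 4
x_6 = 3.6500, f(x_6) = 10.300000, coefficient = 2
x_7 = 3.9250, f(x_7) = 10.850000, coefficient = 4
x_8 = 4.2000, f(x_8) = 11.400000, coefficient = 2
x_9 = 4.4750, f(x_9) = 11.950000, coefficient = 4
x_10 = 4.7500, f(x_10) = 12.500000, coefficient = 1

I ≈ (0.275000/3) × 292.500000 = 26.812500
Exact value: 26.812500
Error: 0.000000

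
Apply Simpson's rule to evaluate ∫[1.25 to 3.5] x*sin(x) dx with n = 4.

f(x) = x*sin(x)
a = 1.25, b = 3.5, n = 4
h = (b - a)/n = 0.562500

Simpson's rule: (h/3)[f(x₀) + 4f(x₁) + 2f(x₂) + ... + f(xₙ)]

x_0 = 1.2500, f(x_0) = 1.186231, coefficient = 1
x_1 = 1.8125, f(x_1) = 1.759814, coefficient = 4
x_2 = 2.3750, f(x_2) = 1.647502, coefficient = 2
x_3 = 2.9375, f(x_3) = 0.595369, coefficient = 4
x_4 = 3.5000, f(x_4) = -1.227741, coefficient = 1

I ≈ (0.562500/3) × 12.674223 = 2.376417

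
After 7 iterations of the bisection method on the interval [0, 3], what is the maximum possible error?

Bisection error bound: |error| ≤ (b-a)/2^n
|error| ≤ (3 - 0)/2^7 = 3/2^7
|error| ≤ 0.0234375000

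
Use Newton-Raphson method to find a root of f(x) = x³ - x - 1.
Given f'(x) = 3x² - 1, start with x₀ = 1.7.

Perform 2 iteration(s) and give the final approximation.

f(x) = x³ - x - 1
f'(x) = 3x² - 1
x₀ = 1.7

Newton-Raphson formula: x_{n+1} = x_n - f(x_n)/f'(x_n)

Iteration 1:
  f(1.700000) = 2.213000
  f'(1.700000) = 7.670000
  x_1 = 1.700000 - 2.213000/7.670000 = 1.411473
Iteration 2:
  f(1.411473) = 0.400544
  f'(1.411473) = 4.976770
  x_2 = 1.411473 - 0.400544/4.976770 = 1.330991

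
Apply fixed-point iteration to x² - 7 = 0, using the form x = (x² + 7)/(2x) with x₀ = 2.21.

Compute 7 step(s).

Equation: x² - 7 = 0
Fixed-point form: x = (x² + 7)/(2x)
x₀ = 2.21

x_1 = g(2.210000) = 2.688710
x_2 = g(2.688710) = 2.646095
x_3 = g(2.646095) = 2.645751
x_4 = g(2.645751) = 2.645751
x_5 = g(2.645751) = 2.645751
x_6 = g(2.645751) = 2.645751
x_7 = g(2.645751) = 2.645751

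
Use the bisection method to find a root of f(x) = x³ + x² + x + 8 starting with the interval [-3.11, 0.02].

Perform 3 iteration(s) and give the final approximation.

f(x) = x³ + x² + x + 8
Initial interval: [-3.11, 0.02]

Iteration 1:
  c_1 = (-3.110000 + 0.020000)/2 = -1.545000
  f(c_1) = f(-1.545000) = 5.154071
  f(a) × f(c) < 0, new interval: [-3.110000, -1.545000]
Iteration 2:
  c_2 = (-3.110000 + (-1.545000))/2 = -2.327500
  f(c_2) = f(-2.327500) = -1.518908
  f(a) × f(c) ≥ 0, new interval: [-2.327500, -1.545000]
Iteration 3:
  c_3 = (-2.327500 + (-1.545000))/2 = -1.936250
  f(c_3) = f(-1.936250) = 2.553689
  f(a) × f(c) < 0, new interval: [-2.327500, -1.936250]

After 3 iteration(s), the approximation is c_3 = -1.936250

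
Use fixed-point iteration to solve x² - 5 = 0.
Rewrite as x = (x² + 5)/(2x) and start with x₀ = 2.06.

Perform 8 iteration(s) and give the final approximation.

Equation: x² - 5 = 0
Fixed-point form: x = (x² + 5)/(2x)
x₀ = 2.06

x_1 = g(2.060000) = 2.243592
x_2 = g(2.243592) = 2.236081
x_3 = g(2.236081) = 2.236068
x_4 = g(2.236068) = 2.236068
x_5 = g(2.236068) = 2.236068
x_6 = g(2.236068) = 2.236068
x_7 = g(2.236068) = 2.236068
x_8 = g(2.236068) = 2.236068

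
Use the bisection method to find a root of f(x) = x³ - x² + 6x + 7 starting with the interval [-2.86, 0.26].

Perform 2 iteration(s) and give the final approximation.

f(x) = x³ - x² + 6x + 7
Initial interval: [-2.86, 0.26]

Iteration 1:
  c_1 = (-2.860000 + 0.260000)/2 = -1.300000
  f(c_1) = f(-1.300000) = -4.687000
  f(a) × f(c) ≥ 0, new interval: [-1.300000, 0.260000]
Iteration 2:
  c_2 = (-1.300000 + 0.260000)/2 = -0.520000
  f(c_2) = f(-0.520000) = 3.468992
  f(a) × f(c) < 0, new interval: [-1.300000, -0.520000]

After 2 iteration(s), the approximation is c_2 = -0.520000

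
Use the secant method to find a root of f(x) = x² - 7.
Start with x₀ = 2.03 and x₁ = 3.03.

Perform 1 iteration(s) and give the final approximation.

f(x) = x² - 7
x₀ = 2.03, x₁ = 3.03

Secant formula: x_{n+1} = x_n - f(x_n)(x_n - x_{n-1})/(f(x_n) - f(x_{n-1}))

Iteration 1:
  f(2.030000) = -2.879100
  f(3.030000) = 2.180900
  x_2 = 3.030000 - 2.180900×(3.030000 - 2.030000)/(2.180900 - (-2.879100))
       = 2.598992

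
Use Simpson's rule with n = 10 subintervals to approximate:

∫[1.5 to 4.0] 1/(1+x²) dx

f(x) = 1/(1+x²)
a = 1.5, b = 4.0, n = 10
h = (b - a)/n = 0.250000

Simpson's rule: (h/3)[f(x₀) + 4f(x₁) + 2f(x₂) + ... + f(xₙ)]

x_0 = 1.5000, f(x_0) = 0.307692, coefficient = 1
x_1 = 1.7500, f(x_1) = 0.246154, coefficient = 4
x_2 = 2.0000, f(x_2) = 0.200000, coefficient = 2
x_3 = 2.2500, f(x_3) = 0.164948, coefficient = 4
x_4 = 2.5000, f(x_4) = 0.137931, coefficient = 2
x_5 = 2.7500, f(x_5) = 0.116788, coefficient = 4
x_6 = 3.0000, f(x_6) = 0.100000, coefficient = 2
x_7 = 3.2500, f(x_7) = 0.086486, coefficient = 4
x_8 = 3.5000, f(x_8) = 0.075472, coefficient = 2
x_9 = 3.7500, f(x_9) = 0.066390, coefficient = 4
x_10 = 4.0000, f(x_10) = 0.058824, coefficient = 1

I ≈ (0.250000/3) × 4.116390 = 0.343032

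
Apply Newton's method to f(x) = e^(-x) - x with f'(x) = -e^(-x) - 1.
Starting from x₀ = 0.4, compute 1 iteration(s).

f(x) = e^(-x) - x
f'(x) = -e^(-x) - 1
x₀ = 0.4

Newton-Raphson formula: x_{n+1} = x_n - f(x_n)/f'(x_n)

Iteration 1:
  f(0.400000) = 0.270320
  f'(0.400000) = -1.670320
  x_1 = 0.400000 - 0.270320/(-1.670320) = 0.561837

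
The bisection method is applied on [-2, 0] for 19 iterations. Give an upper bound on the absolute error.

Bisection error bound: |error| ≤ (b-a)/2^n
|error| ≤ (0 - (-2))/2^19 = 2/2^19
|error| ≤ 0.0000038147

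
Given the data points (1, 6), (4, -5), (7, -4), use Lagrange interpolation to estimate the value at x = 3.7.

Lagrange interpolation formula:
P(x) = Σ yᵢ × Lᵢ(x)
where Lᵢ(x) = Π_{j≠i} (x - xⱼ)/(xᵢ - xⱼ)

L_0(3.7) = (3.7 - 4)/(1 - 4) × (3.7 - 7)/(1 - 7) = 0.055000
L_1(3.7) = (3.7 - 1)/(4 - 1) × (3.7 - 7)/(4 - 7) = 0.990000
L_2(3.7) = (3.7 - 1)/(7 - 1) × (3.7 - 4)/(7 - 4) = -0.045000

P(3.7) = 6×L_0(3.7) + (-5)×L_1(3.7) + (-4)×L_2(3.7)
P(3.7) = -4.440000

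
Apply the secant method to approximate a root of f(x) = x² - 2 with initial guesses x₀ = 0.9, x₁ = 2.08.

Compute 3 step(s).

f(x) = x² - 2
x₀ = 0.9, x₁ = 2.08

Secant formula: x_{n+1} = x_n - f(x_n)(x_n - x_{n-1})/(f(x_n) - f(x_{n-1}))

Iteration 1:
  f(0.900000) = -1.190000
  f(2.080000) = 2.326400
  x_2 = 2.080000 - 2.326400×(2.080000 - 0.900000)/(2.326400 - (-1.190000))
       = 1.299329
Iteration 2:
  f(2.080000) = 2.326400
  f(1.299329) = -0.311745
  x_3 = 1.299329 - (-0.311745)×(1.299329 - 2.080000)/(-0.311745 - 2.326400)
       = 1.391579
Iteration 3:
  f(1.299329) = -0.311745
  f(1.391579) = -0.063507
  x_4 = 1.391579 - (-0.063507)×(1.391579 - 1.299329)/(-0.063507 - (-0.311745))
       = 1.415180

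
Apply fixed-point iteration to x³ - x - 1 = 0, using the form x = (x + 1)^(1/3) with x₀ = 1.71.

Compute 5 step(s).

Equation: x³ - x - 1 = 0
Fixed-point form: x = (x + 1)^(1/3)
x₀ = 1.71

x_1 = g(1.710000) = 1.394194
x_2 = g(1.394194) = 1.337785
x_3 = g(1.337785) = 1.327195
x_4 = g(1.327195) = 1.325188
x_5 = g(1.325188) = 1.324807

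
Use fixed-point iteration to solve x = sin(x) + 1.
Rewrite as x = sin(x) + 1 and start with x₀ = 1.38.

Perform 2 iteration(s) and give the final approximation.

Equation: x = sin(x) + 1
Fixed-point form: x = sin(x) + 1
x₀ = 1.38

x_1 = g(1.380000) = 1.981854
x_2 = g(1.981854) = 1.916699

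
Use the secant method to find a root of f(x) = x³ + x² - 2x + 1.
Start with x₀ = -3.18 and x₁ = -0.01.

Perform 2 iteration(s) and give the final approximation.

f(x) = x³ + x² - 2x + 1
x₀ = -3.18, x₁ = -0.01

Secant formula: x_{n+1} = x_n - f(x_n)(x_n - x_{n-1})/(f(x_n) - f(x_{n-1}))

Iteration 1:
  f(-3.180000) = -14.685032
  f(-0.010000) = 1.020099
  x_2 = -0.010000 - 1.020099×(-0.010000 - (-3.180000))/(1.020099 - (-14.685032))
       = -0.215902
Iteration 2:
  f(-0.010000) = 1.020099
  f(-0.215902) = 1.468353
  x_3 = -0.215902 - 1.468353×(-0.215902 - (-0.010000))/(1.468353 - 1.020099)
       = 0.458574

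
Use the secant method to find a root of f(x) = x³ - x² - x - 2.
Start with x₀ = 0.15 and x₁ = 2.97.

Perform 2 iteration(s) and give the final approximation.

f(x) = x³ - x² - x - 2
x₀ = 0.15, x₁ = 2.97

Secant formula: x_{n+1} = x_n - f(x_n)(x_n - x_{n-1})/(f(x_n) - f(x_{n-1}))

Iteration 1:
  f(0.150000) = -2.169125
  f(2.970000) = 12.407173
  x_2 = 2.970000 - 12.407173×(2.970000 - 0.150000)/(12.407173 - (-2.169125))
       = 0.569649
Iteration 2:
  f(2.970000) = 12.407173
  f(0.569649) = -2.709298
  x_3 = 0.569649 - (-2.709298)×(0.569649 - 2.970000)/(-2.709298 - 12.407173)
       = 0.999860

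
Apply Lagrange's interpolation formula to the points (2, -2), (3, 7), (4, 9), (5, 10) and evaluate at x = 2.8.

Lagrange interpolation formula:
P(x) = Σ yᵢ × Lᵢ(x)
where Lᵢ(x) = Π_{j≠i} (x - xⱼ)/(xᵢ - xⱼ)

L_0(2.8) = (2.8 - 3)/(2 - 3) × (2.8 - 4)/(2 - 4) × (2.8 - 5)/(2 - 5) = 0.088000
L_1(2.8) = (2.8 - 2)/(3 - 2) × (2.8 - 4)/(3 - 4) × (2.8 - 5)/(3 - 5) = 1.056000
L_2(2.8) = (2.8 - 2)/(4 - 2) × (2.8 - 3)/(4 - 3) × (2.8 - 5)/(4 - 5) = -0.176000
L_3(2.8) = (2.8 - 2)/(5 - 2) × (2.8 - 3)/(5 - 3) × (2.8 - 4)/(5 - 4) = 0.032000

P(2.8) = (-2)×L_0(2.8) + 7×L_1(2.8) + 9×L_2(2.8) + 10×L_3(2.8)
P(2.8) = 5.952000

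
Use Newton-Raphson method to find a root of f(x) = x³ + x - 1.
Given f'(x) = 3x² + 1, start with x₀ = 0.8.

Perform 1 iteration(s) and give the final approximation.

f(x) = x³ + x - 1
f'(x) = 3x² + 1
x₀ = 0.8

Newton-Raphson formula: x_{n+1} = x_n - f(x_n)/f'(x_n)

Iteration 1:
  f(0.800000) = 0.312000
  f'(0.800000) = 2.920000
  x_1 = 0.800000 - 0.312000/2.920000 = 0.693151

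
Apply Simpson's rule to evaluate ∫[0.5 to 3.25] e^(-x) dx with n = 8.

f(x) = e^(-x)
a = 0.5, b = 3.25, n = 8
h = (b - a)/n = 0.343750

Simpson's rule: (h/3)[f(x₀) + 4f(x₁) + 2f(x₂) + ... + f(xₙ)]

x_0 = 0.5000, f(x_0) = 0.606531, coefficient = 1
x_1 = 0.8438, f(x_1) = 0.430095, coefficient = 4
x_2 = 1.1875, f(x_2) = 0.304983, coefficient = 2
x_3 = 1.5312, f(x_3) = 0.216265, coefficient = 4
x_4 = 1.8750, f(x_4) = 0.153355, coefficient = 2
x_5 = 2.2188, f(x_5) = 0.108745, coefficient = 4
x_6 = 2.5625, f(x_6) = 0.077112, coefficient = 2
x_7 = 2.9062, f(x_7) = 0.054680, coefficient = 4
x_8 = 3.2500, f(x_8) = 0.038774, coefficient = 1

I ≈ (0.343750/3) × 4.955344 = 0.567800
Exact value: 0.567756
Error: 0.000043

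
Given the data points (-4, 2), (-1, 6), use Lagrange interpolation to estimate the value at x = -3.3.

Lagrange interpolation formula:
P(x) = Σ yᵢ × Lᵢ(x)
where Lᵢ(x) = Π_{j≠i} (x - xⱼ)/(xᵢ - xⱼ)

L_0(-3.3) = (-3.3 - (-1))/(-4 - (-1)) = 0.766667
L_1(-3.3) = (-3.3 - (-4))/(-1 - (-4)) = 0.233333

P(-3.3) = 2×L_0(-3.3) + 6×L_1(-3.3)
P(-3.3) = 2.933333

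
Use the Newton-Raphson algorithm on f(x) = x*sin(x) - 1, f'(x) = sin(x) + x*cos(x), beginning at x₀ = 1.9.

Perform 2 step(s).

f(x) = x*sin(x) - 1
f'(x) = sin(x) + x*cos(x)
x₀ = 1.9

Newton-Raphson formula: x_{n+1} = x_n - f(x_n)/f'(x_n)

Iteration 1:
  f(1.900000) = 0.797970
  f'(1.900000) = 0.332050
  x_1 = 1.900000 - 0.797970/0.332050 = -0.503163
Iteration 2:
  f(-0.503163) = -0.757375
  f'(-0.503163) = -0.923001
  x_2 = -0.503163 - (-0.757375)/(-0.923001) = -1.323720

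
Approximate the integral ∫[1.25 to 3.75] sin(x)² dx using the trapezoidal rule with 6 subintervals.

f(x) = sin(x)²
a = 1.25, b = 3.75, n = 6
h = (b - a)/n = 0.416667

Trapezoidal rule: (h/2)[f(x₀) + 2f(x₁) + 2f(x₂) + ... + f(xₙ)]

x_0 = 1.2500, f(x_0) = 0.900572, coefficient = 1
x_1 = 1.6667, f(x_1) = 0.990837, coefficient = 2
x_2 = 2.0833, f(x_2) = 0.759518, coefficient = 2
x_3 = 2.5000, f(x_3) = 0.358169, coefficient = 2
x_4 = 2.9167, f(x_4) = 0.049744, coefficient = 2
x_5 = 3.3333, f(x_5) = 0.036316, coefficient = 2
x_6 = 3.7500, f(x_6) = 0.326682, coefficient = 1

I ≈ (0.416667/2) × 5.616422 = 1.170088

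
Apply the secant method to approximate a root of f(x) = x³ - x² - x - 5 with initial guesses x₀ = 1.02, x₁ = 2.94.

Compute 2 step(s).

f(x) = x³ - x² - x - 5
x₀ = 1.02, x₁ = 2.94

Secant formula: x_{n+1} = x_n - f(x_n)(x_n - x_{n-1})/(f(x_n) - f(x_{n-1}))

Iteration 1:
  f(1.020000) = -5.999192
  f(2.940000) = 8.828584
  x_2 = 2.940000 - 8.828584×(2.940000 - 1.020000)/(8.828584 - (-5.999192))
       = 1.796816
Iteration 2:
  f(2.940000) = 8.828584
  f(1.796816) = -4.224259
  x_3 = 1.796816 - (-4.224259)×(1.796816 - 2.940000)/(-4.224259 - 8.828584)
       = 2.166782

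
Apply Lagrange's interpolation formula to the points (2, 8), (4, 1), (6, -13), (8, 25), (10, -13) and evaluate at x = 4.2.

Lagrange interpolation formula:
P(x) = Σ yᵢ × Lᵢ(x)
where Lᵢ(x) = Π_{j≠i} (x - xⱼ)/(xᵢ - xⱼ)

L_0(4.2) = (4.2 - 4)/(2 - 4) × (4.2 - 6)/(2 - 6) × (4.2 - 8)/(2 - 8) × (4.2 - 10)/(2 - 10) = -0.020663
L_1(4.2) = (4.2 - 2)/(4 - 2) × (4.2 - 6)/(4 - 6) × (4.2 - 8)/(4 - 8) × (4.2 - 10)/(4 - 10) = 0.909150
L_2(4.2) = (4.2 - 2)/(6 - 2) × (4.2 - 4)/(6 - 4) × (4.2 - 8)/(6 - 8) × (4.2 - 10)/(6 - 10) = 0.151525
L_3(4.2) = (4.2 - 2)/(8 - 2) × (4.2 - 4)/(8 - 4) × (4.2 - 6)/(8 - 6) × (4.2 - 10)/(8 - 10) = -0.047850
L_4(4.2) = (4.2 - 2)/(10 - 2) × (4.2 - 4)/(10 - 4) × (4.2 - 6)/(10 - 6) × (4.2 - 8)/(10 - 8) = 0.007838

P(4.2) = 8×L_0(4.2) + 1×L_1(4.2) + (-13)×L_2(4.2) + 25×L_3(4.2) + (-13)×L_4(4.2)
P(4.2) = -2.524113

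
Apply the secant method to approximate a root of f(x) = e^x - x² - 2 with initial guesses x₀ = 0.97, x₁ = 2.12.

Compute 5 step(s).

f(x) = e^x - x² - 2
x₀ = 0.97, x₁ = 2.12

Secant formula: x_{n+1} = x_n - f(x_n)(x_n - x_{n-1})/(f(x_n) - f(x_{n-1}))

Iteration 1:
  f(0.970000) = -0.302956
  f(2.120000) = 1.836737
  x_2 = 2.120000 - 1.836737×(2.120000 - 0.970000)/(1.836737 - (-0.302956))
       = 1.132827
Iteration 2:
  f(2.120000) = 1.836737
  f(1.132827) = -0.178877
  x_3 = 1.132827 - (-0.178877)×(1.132827 - 2.120000)/(-0.178877 - 1.836737)
       = 1.220434
Iteration 3:
  f(1.132827) = -0.178877
  f(1.220434) = -0.100801
  x_4 = 1.220434 - (-0.100801)×(1.220434 - 1.132827)/(-0.100801 - (-0.178877))
       = 1.333541
Iteration 4:
  f(1.220434) = -0.100801
  f(1.333541) = 0.016124
  x_5 = 1.333541 - 0.016124×(1.333541 - 1.220434)/(0.016124 - (-0.100801))
       = 1.317943
Iteration 5:
  f(1.333541) = 0.016124
  f(1.317943) = -0.001244
  x_6 = 1.317943 - (-0.001244)×(1.317943 - 1.333541)/(-0.001244 - 0.016124)
       = 1.319061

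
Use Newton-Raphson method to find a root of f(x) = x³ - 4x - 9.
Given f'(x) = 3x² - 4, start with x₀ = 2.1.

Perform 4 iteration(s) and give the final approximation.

f(x) = x³ - 4x - 9
f'(x) = 3x² - 4
x₀ = 2.1

Newton-Raphson formula: x_{n+1} = x_n - f(x_n)/f'(x_n)

Iteration 1:
  f(2.100000) = -8.139000
  f'(2.100000) = 9.230000
  x_1 = 2.100000 - (-8.139000)/9.230000 = 2.981798
Iteration 2:
  f(2.981798) = 5.584341
  f'(2.981798) = 22.673367
  x_2 = 2.981798 - 5.584341/22.673367 = 2.735503
Iteration 3:
  f(2.735503) = 0.527699
  f'(2.735503) = 18.448935
  x_3 = 2.735503 - 0.527699/18.448935 = 2.706900
Iteration 4:
  f(2.706900) = 0.006691
  f'(2.706900) = 17.981924
  x_4 = 2.706900 - 0.006691/17.981924 = 2.706528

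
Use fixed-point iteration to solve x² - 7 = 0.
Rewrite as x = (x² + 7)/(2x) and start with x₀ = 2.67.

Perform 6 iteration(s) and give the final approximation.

Equation: x² - 7 = 0
Fixed-point form: x = (x² + 7)/(2x)
x₀ = 2.67

x_1 = g(2.670000) = 2.645861
x_2 = g(2.645861) = 2.645751
x_3 = g(2.645751) = 2.645751
x_4 = g(2.645751) = 2.645751
x_5 = g(2.645751) = 2.645751
x_6 = g(2.645751) = 2.645751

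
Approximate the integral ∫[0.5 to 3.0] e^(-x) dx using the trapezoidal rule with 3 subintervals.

f(x) = e^(-x)
a = 0.5, b = 3.0, n = 3
h = (b - a)/n = 0.833333

Trapezoidal rule: (h/2)[f(x₀) + 2f(x₁) + 2f(x₂) + ... + f(xₙ)]

x_0 = 0.5000, f(x_0) = 0.606531, coefficient = 1
x_1 = 1.3333, f(x_1) = 0.263597, coefficient = 2
x_2 = 2.1667, f(x_2) = 0.114559, coefficient = 2
x_3 = 3.0000, f(x_3) = 0.049787, coefficient = 1

I ≈ (0.833333/2) × 1.412630 = 0.588596
Exact value: 0.556744
Error: 0.031852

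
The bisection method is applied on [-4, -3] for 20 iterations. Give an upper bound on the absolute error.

Bisection error bound: |error| ≤ (b-a)/2^n
|error| ≤ (-3 - (-4))/2^20 = 1/2^20
|error| ≤ 0.0000009537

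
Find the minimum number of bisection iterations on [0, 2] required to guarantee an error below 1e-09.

We need (b-a)/2^n ≤ 1e-09
(2 - 0)/2^n ≤ 1e-09
2/2^n ≤ 1e-09
2^n ≥ 2000000000
n ≥ log₂(2000000000) = 30.90
n ≥ 31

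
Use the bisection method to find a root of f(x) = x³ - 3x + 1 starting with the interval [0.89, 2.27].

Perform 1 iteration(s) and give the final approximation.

f(x) = x³ - 3x + 1
Initial interval: [0.89, 2.27]

Iteration 1:
  c_1 = (0.890000 + 2.270000)/2 = 1.580000
  f(c_1) = f(1.580000) = 0.204312
  f(a) × f(c) < 0, new interval: [0.890000, 1.580000]

After 1 iteration(s), the approximation is c_1 = 1.580000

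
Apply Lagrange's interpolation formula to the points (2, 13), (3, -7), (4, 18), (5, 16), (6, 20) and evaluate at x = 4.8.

Lagrange interpolation formula:
P(x) = Σ yᵢ × Lᵢ(x)
where Lᵢ(x) = Π_{j≠i} (x - xⱼ)/(xᵢ - xⱼ)

L_0(4.8) = (4.8 - 3)/(2 - 3) × (4.8 - 4)/(2 - 4) × (4.8 - 5)/(2 - 5) × (4.8 - 6)/(2 - 6) = 0.014400
L_1(4.8) = (4.8 - 2)/(3 - 2) × (4.8 - 4)/(3 - 4) × (4.8 - 5)/(3 - 5) × (4.8 - 6)/(3 - 6) = -0.089600
L_2(4.8) = (4.8 - 2)/(4 - 2) × (4.8 - 3)/(4 - 3) × (4.8 - 5)/(4 - 5) × (4.8 - 6)/(4 - 6) = 0.302400
L_3(4.8) = (4.8 - 2)/(5 - 2) × (4.8 - 3)/(5 - 3) × (4.8 - 4)/(5 - 4) × (4.8 - 6)/(5 - 6) = 0.806400
L_4(4.8) = (4.8 - 2)/(6 - 2) × (4.8 - 3)/(6 - 3) × (4.8 - 4)/(6 - 4) × (4.8 - 5)/(6 - 5) = -0.033600

P(4.8) = 13×L_0(4.8) + (-7)×L_1(4.8) + 18×L_2(4.8) + 16×L_3(4.8) + 20×L_4(4.8)
P(4.8) = 18.488000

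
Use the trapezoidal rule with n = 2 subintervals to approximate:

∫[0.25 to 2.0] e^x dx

f(x) = e^x
a = 0.25, b = 2.0, n = 2
h = (b - a)/n = 0.875000

Trapezoidal rule: (h/2)[f(x₀) + 2f(x₁) + 2f(x₂) + ... + f(xₙ)]

x_0 = 0.2500, f(x_0) = 1.284025, coefficient = 1
x_1 = 1.1250, f(x_1) = 3.080217, coefficient = 2
x_2 = 2.0000, f(x_2) = 7.389056, coefficient = 1

I ≈ (0.875000/2) × 14.833515 = 6.489663
Exact value: 6.105031
Error: 0.384632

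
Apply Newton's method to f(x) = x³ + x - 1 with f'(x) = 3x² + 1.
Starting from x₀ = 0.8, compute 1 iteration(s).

f(x) = x³ + x - 1
f'(x) = 3x² + 1
x₀ = 0.8

Newton-Raphson formula: x_{n+1} = x_n - f(x_n)/f'(x_n)

Iteration 1:
  f(0.800000) = 0.312000
  f'(0.800000) = 2.920000
  x_1 = 0.800000 - 0.312000/2.920000 = 0.693151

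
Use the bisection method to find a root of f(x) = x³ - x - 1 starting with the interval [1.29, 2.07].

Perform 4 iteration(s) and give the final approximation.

f(x) = x³ - x - 1
Initial interval: [1.29, 2.07]

Iteration 1:
  c_1 = (1.290000 + 2.070000)/2 = 1.680000
  f(c_1) = f(1.680000) = 2.061632
  f(a) × f(c) < 0, new interval: [1.290000, 1.680000]
Iteration 2:
  c_2 = (1.290000 + 1.680000)/2 = 1.485000
  f(c_2) = f(1.485000) = 0.789759
  f(a) × f(c) < 0, new interval: [1.290000, 1.485000]
Iteration 3:
  c_3 = (1.290000 + 1.485000)/2 = 1.387500
  f(c_3) = f(1.387500) = 0.283654
  f(a) × f(c) < 0, new interval: [1.290000, 1.387500]
Iteration 4:
  c_4 = (1.290000 + 1.387500)/2 = 1.338750
  f(c_4) = f(1.338750) = 0.060627
  f(a) × f(c) < 0, new interval: [1.290000, 1.338750]

After 4 iteration(s), the approximation is c_4 = 1.338750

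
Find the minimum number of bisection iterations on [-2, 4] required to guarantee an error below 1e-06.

We need (b-a)/2^n ≤ 1e-06
(4 - (-2))/2^n ≤ 1e-06
6/2^n ≤ 1e-06
2^n ≥ 6000000
n ≥ log₂(6000000) = 22.52
n ≥ 23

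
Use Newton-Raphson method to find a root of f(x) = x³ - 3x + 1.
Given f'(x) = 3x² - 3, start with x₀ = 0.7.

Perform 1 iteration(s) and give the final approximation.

f(x) = x³ - 3x + 1
f'(x) = 3x² - 3
x₀ = 0.7

Newton-Raphson formula: x_{n+1} = x_n - f(x_n)/f'(x_n)

Iteration 1:
  f(0.700000) = -0.757000
  f'(0.700000) = -1.530000
  x_1 = 0.700000 - (-0.757000)/(-1.530000) = 0.205229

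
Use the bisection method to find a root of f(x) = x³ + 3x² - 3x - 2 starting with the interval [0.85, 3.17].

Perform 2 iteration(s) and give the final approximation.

f(x) = x³ + 3x² - 3x - 2
Initial interval: [0.85, 3.17]

Iteration 1:
  c_1 = (0.850000 + 3.170000)/2 = 2.010000
  f(c_1) = f(2.010000) = 12.210901
  f(a) × f(c) < 0, new interval: [0.850000, 2.010000]
Iteration 2:
  c_2 = (0.850000 + 2.010000)/2 = 1.430000
  f(c_2) = f(1.430000) = 2.768907
  f(a) × f(c) < 0, new interval: [0.850000, 1.430000]

After 2 iteration(s), the approximation is c_2 = 1.430000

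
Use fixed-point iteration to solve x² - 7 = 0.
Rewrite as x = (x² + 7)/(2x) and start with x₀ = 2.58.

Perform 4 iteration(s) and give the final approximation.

Equation: x² - 7 = 0
Fixed-point form: x = (x² + 7)/(2x)
x₀ = 2.58

x_1 = g(2.580000) = 2.646589
x_2 = g(2.646589) = 2.645751
x_3 = g(2.645751) = 2.645751
x_4 = g(2.645751) = 2.645751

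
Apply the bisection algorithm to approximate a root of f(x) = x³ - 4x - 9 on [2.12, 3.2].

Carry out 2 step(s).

f(x) = x³ - 4x - 9
Initial interval: [2.12, 3.2]

Iteration 1:
  c_1 = (2.120000 + 3.200000)/2 = 2.660000
  f(c_1) = f(2.660000) = -0.818904
  f(a) × f(c) ≥ 0, new interval: [2.660000, 3.200000]
Iteration 2:
  c_2 = (2.660000 + 3.200000)/2 = 2.930000
  f(c_2) = f(2.930000) = 4.433757
  f(a) × f(c) < 0, new interval: [2.660000, 2.930000]

After 2 iteration(s), the approximation is c_2 = 2.930000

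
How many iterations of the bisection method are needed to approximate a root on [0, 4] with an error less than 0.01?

We need (b-a)/2^n ≤ 0.01
(4 - 0)/2^n ≤ 0.01
4/2^n ≤ 0.01
2^n ≥ 400
n ≥ log₂(400) = 8.64
n ≥ 9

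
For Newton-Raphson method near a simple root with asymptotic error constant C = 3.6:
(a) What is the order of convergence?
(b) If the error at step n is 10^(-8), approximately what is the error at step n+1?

(a) Newton-Raphson has quadratic (order 2) convergence near simple roots.
    This means |e_{n+1}| ≈ C|e_n|².

(b) With |e_n| = 10^(-8) and C = 3.6:
    |e_{n+1}| ≈ 3.6 × (10^(-8))² = 3.6 × 10^(-16)

(a) 2 (quadratic); (b) |e_{n+1}| ≈ 3.600e-16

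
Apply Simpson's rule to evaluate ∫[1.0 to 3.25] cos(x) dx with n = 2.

f(x) = cos(x)
a = 1.0, b = 3.25, n = 2
h = (b - a)/n = 1.125000

Simpson's rule: (h/3)[f(x₀) + 4f(x₁) + 2f(x₂) + ... + f(xₙ)]

x_0 = 1.0000, f(x_0) = 0.540302, coefficient = 1
x_1 = 2.1250, f(x_1) = -0.526266, coefficient = 4
x_2 = 3.2500, f(x_2) = -0.994130, coefficient = 1

I ≈ (1.125000/3) × -2.558893 = -0.959585
Exact value: -0.949666
Error: 0.009919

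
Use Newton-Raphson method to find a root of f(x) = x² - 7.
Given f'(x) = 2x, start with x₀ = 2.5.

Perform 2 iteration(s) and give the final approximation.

f(x) = x² - 7
f'(x) = 2x
x₀ = 2.5

Newton-Raphson formula: x_{n+1} = x_n - f(x_n)/f'(x_n)

Iteration 1:
  f(2.500000) = -0.750000
  f'(2.500000) = 5.000000
  x_1 = 2.500000 - (-0.750000)/5.000000 = 2.650000
Iteration 2:
  f(2.650000) = 0.022500
  f'(2.650000) = 5.300000
  x_2 = 2.650000 - 0.022500/5.300000 = 2.645755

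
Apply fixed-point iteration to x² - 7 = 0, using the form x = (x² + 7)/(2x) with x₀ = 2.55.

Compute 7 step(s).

Equation: x² - 7 = 0
Fixed-point form: x = (x² + 7)/(2x)
x₀ = 2.55

x_1 = g(2.550000) = 2.647549
x_2 = g(2.647549) = 2.645752
x_3 = g(2.645752) = 2.645751
x_4 = g(2.645751) = 2.645751
x_5 = g(2.645751) = 2.645751
x_6 = g(2.645751) = 2.645751
x_7 = g(2.645751) = 2.645751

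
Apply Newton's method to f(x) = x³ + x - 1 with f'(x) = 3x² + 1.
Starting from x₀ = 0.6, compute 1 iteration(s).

f(x) = x³ + x - 1
f'(x) = 3x² + 1
x₀ = 0.6

Newton-Raphson formula: x_{n+1} = x_n - f(x_n)/f'(x_n)

Iteration 1:
  f(0.600000) = -0.184000
  f'(0.600000) = 2.080000
  x_1 = 0.600000 - (-0.184000)/2.080000 = 0.688462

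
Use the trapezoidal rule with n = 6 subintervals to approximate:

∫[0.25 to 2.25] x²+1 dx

f(x) = x²+1
a = 0.25, b = 2.25, n = 6
h = (b - a)/n = 0.333333

Trapezoidal rule: (h/2)[f(x₀) + 2f(x₁) + 2f(x₂) + ... + f(xₙ)]

x_0 = 0.2500, f(x_0) = 1.062500, coefficient = 1
x_1 = 0.5833, f(x_1) = 1.340278, coefficient = 2
x_2 = 0.9167, f(x_2) = 1.840278, coefficient = 2
x_3 = 1.2500, f(x_3) = 2.562500, coefficient = 2
x_4 = 1.5833, f(x_4) = 3.506944, coefficient = 2
x_5 = 1.9167, f(x_5) = 4.673611, coefficient = 2
x_6 = 2.2500, f(x_6) = 6.062500, coefficient = 1

I ≈ (0.333333/2) × 34.972222 = 5.828704
Exact value: 5.791667
Error: 0.037037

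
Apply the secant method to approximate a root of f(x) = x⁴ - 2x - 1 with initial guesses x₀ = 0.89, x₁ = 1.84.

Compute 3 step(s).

f(x) = x⁴ - 2x - 1
x₀ = 0.89, x₁ = 1.84

Secant formula: x_{n+1} = x_n - f(x_n)(x_n - x_{n-1})/(f(x_n) - f(x_{n-1}))

Iteration 1:
  f(0.890000) = -2.152578
  f(1.840000) = 6.782287
  x_2 = 1.840000 - 6.782287×(1.840000 - 0.890000)/(6.782287 - (-2.152578))
       = 1.118873
Iteration 2:
  f(1.840000) = 6.782287
  f(1.118873) = -1.670551
  x_3 = 1.118873 - (-1.670551)×(1.118873 - 1.840000)/(-1.670551 - 6.782287)
       = 1.261391
Iteration 3:
  f(1.118873) = -1.670551
  f(1.261391) = -0.991162
  x_4 = 1.261391 - (-0.991162)×(1.261391 - 1.118873)/(-0.991162 - (-1.670551))
       = 1.469310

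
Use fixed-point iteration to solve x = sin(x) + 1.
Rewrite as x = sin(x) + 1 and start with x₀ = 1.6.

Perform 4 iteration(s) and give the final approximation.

Equation: x = sin(x) + 1
Fixed-point form: x = sin(x) + 1
x₀ = 1.6

x_1 = g(1.600000) = 1.999574
x_2 = g(1.999574) = 1.909475
x_3 = g(1.909475) = 1.943195
x_4 = g(1.943195) = 1.931457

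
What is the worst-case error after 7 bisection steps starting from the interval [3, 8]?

Bisection error bound: |error| ≤ (b-a)/2^n
|error| ≤ (8 - 3)/2^7 = 5/2^7
|error| ≤ 0.0390625000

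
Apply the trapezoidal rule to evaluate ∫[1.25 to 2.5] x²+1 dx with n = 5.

f(x) = x²+1
a = 1.25, b = 2.5, n = 5
h = (b - a)/n = 0.250000

Trapezoidal rule: (h/2)[f(x₀) + 2f(x₁) + 2f(x₂) + ... + f(xₙ)]

x_0 = 1.2500, f(x_0) = 2.562500, coefficient = 1
x_1 = 1.5000, f(x_1) = 3.250000, coefficient = 2
x_2 = 1.7500, f(x_2) = 4.062500, coefficient = 2
x_3 = 2.0000, f(x_3) = 5.000000, coefficient = 2
x_4 = 2.2500, f(x_4) = 6.062500, coefficient = 2
x_5 = 2.5000, f(x_5) = 7.250000, coefficient = 1

I ≈ (0.250000/2) × 46.562500 = 5.820312
Exact value: 5.807292
Error: 0.013021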